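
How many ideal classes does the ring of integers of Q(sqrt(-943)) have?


K = Q(sqrt(-943)). d mod 4 = 1, so D = disc(K) = d = -943
h(K) equals the number of primitive reduced positive-definite forms (a, b, c) = a*x^2 + b*x*y + c*y^2 with b^2 - 4ac = D,
where reduced means |b| <= a <= c, with b >= 0 whenever |b| = a or a = c, and primitive means gcd(a, b, c) = 1.
Reduced forces 3a^2 <= |D| = 943, so 1 <= a <= 17; b must have the parity of D, and c = (b^2 - D)/(4a) must be an integer >= a.
Enumerate a = 1..17, b in [-a, a]:
  a=1: (1, 1, 236)  [1]
  a=2: (2, -1, 118), (2, 1, 118)  [2]
  a=3: none
  a=4: (4, -1, 59), (4, 1, 59)  [2]
  a=5..6: none
  a=7: (7, -3, 34), (7, 3, 34)  [2]
  a=8: (8, -7, 31), (8, 7, 31)  [2]
  a=9..10: none
  a=11: (11, -5, 22), (11, 5, 22)  [2]
  a=12..13: none
  a=14: (14, -11, 19), (14, -3, 17), (14, 3, 17), (14, 11, 19)  [4]
  a=15: none
  a=16: (16, 9, 16)  [1]
  a=17: none
Total reduced forms: 1 + 2 + 2 + 2 + 2 + 2 + 4 + 1 = 16
h = 16

16


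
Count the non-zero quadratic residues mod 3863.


For prime p, the number of non-zero quadratic residues is (p-1)/2.
= (3863-1)/2
= 1931

1931


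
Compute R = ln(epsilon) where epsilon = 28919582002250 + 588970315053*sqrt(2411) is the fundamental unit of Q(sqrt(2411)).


epsilon = 28919582002250 + 588970315053*sqrt(2411)
= 5.7839e+13
R = ln(5.7839e+13)
= 31.6887

31.6887


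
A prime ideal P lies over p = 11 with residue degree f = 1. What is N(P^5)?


N(P^a) = p^(a*f)
= 11^(5*1)
= 11^5
= 161051

161051


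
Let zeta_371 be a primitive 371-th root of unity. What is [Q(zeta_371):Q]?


The degree equals Euler's totient phi(371).
371 = 7 * 53
phi(371) = 312

312


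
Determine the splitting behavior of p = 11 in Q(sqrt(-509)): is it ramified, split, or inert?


K = Q(sqrt(-509)). Since d mod 4 = 3, disc(K) = -2036.
Check p | disc: -2036 mod 11 = 10.
p does not divide disc. Compute Legendre symbol (d/p):
8^((11-1)/2) mod 11 = -1
(d/p) = -1, so p is inert: (p) stays prime with e=1, f=2, g=1.
Therefore p is inert.

inert


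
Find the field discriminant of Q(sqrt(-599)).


For K = Q(sqrt(d)) with d squarefree: disc(K) = d if d = 1 mod 4, and disc(K) = 4d if d = 2 or 3 mod 4.
Here d = -599, and d mod 4 = 1.
d = 1 mod 4 (O_K = Z[(1+sqrt(d))/2]), so disc(K) = d = -599

-599


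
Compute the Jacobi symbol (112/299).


Compute (112/299) via quadratic reciprocity:
  pull out 2: (2/299) = -1  (since 299 mod 8 = 3)
  pull out 2: (2/299) = -1  (since 299 mod 8 = 3)
  pull out 2: (2/299) = -1  (since 299 mod 8 = 3)
  pull out 2: (2/299) = -1  (since 299 mod 8 = 3)
  reciprocity: (7/299) -> -(299/7)
  reduce: (5/7)
  reciprocity: (5/7) -> +(7/5)
  reduce: (2/5)
  pull out 2: (2/5) = -1  (since 5 mod 8 = 5)
  (1/5) = 1
Product of signs = 1

1


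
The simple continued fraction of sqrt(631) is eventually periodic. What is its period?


Run the CF algorithm for sqrt(631).
a_0 = floor(sqrt(631)) = 25; set m_0=0, q_0=1.
Recurrence: m' = q*a - m,  q' = (d - m'^2)/q,  a' = floor((a_0 + m')/q').
  step 1: m=25, q=6, a=8
  step 2: m=23, q=17, a=2
  step 3: m=11, q=30, a=1
  step 4: m=19, q=9, a=4
  step 5: m=17, q=38, a=1
  step 6: m=21, q=5, a=9
  step 7: m=24, q=11, a=4
  step 8: m=20, q=21, a=2
  step 9: m=22, q=7, a=6
  step 10: m=20, q=33, a=1
  step 11: m=13, q=14, a=2
  step 12: m=15, q=29, a=1
  step 13: m=14, q=15, a=2
  step 14: m=16, q=25, a=1
  step 15: m=9, q=22, a=1
  step 16: m=13, q=21, a=1
  step 17: m=8, q=27, a=1
  step 18: m=19, q=10, a=4
  step 19: m=21, q=19, a=2
  step 20: m=17, q=18, a=2
  step 21: m=19, q=15, a=2
  step 22: m=11, q=34, a=1
  step 23: m=23, q=3, a=16
  step 24: m=25, q=2, a=25
  step 25: m=25, q=3, a=16
  step 26: m=23, q=34, a=1
  step 27: m=11, q=15, a=2
  step 28: m=19, q=18, a=2
  step 29: m=17, q=19, a=2
  step 30: m=21, q=10, a=4
  step 31: m=19, q=27, a=1
  step 32: m=8, q=21, a=1
  step 33: m=13, q=22, a=1
  step 34: m=9, q=25, a=1
  step 35: m=16, q=15, a=2
  step 36: m=14, q=29, a=1
  step 37: m=15, q=14, a=2
  step 38: m=13, q=33, a=1
  step 39: m=20, q=7, a=6
  step 40: m=22, q=21, a=2
  step 41: m=20, q=11, a=4
  step 42: m=24, q=5, a=9
  step 43: m=21, q=38, a=1
  step 44: m=17, q=9, a=4
  step 45: m=19, q=30, a=1
  step 46: m=11, q=17, a=2
  step 47: m=23, q=6, a=8
  step 48: m=25, q=1, a=50
a_48 = 2*a_0 = 50, so the period closes here.
sqrt(631) = [25; 8, 2, 1, 4, 1, 9, 4, 2, 6, 1, 2, 1, 2, 1, 1, 1, 1, 4, 2, 2, 2, 1, 16, 25, 16, 1, 2, 2, 2, 4, 1, 1, 1, 1, 2, 1, 2, 1, 6, 2, 4, 9, 1, 4, 1, 2, 8, 50]
Period length = 48

48


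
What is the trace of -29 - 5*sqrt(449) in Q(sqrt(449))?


Tr(a + b*sqrt(d)) = (a + b*sqrt(d)) + (a - b*sqrt(d)) = 2a
= 2 * (-29)
= -58

-58


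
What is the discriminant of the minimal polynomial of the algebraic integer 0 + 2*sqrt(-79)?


The element 0 + 2*sqrt(-79) has minimal polynomial:
x^2 + 0*x + 316
Discriminant = (0)^2 - 4*(316)
= 0 - 1264
= -1264

-1264


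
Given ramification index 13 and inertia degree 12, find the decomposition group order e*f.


|D_P| = e * f
= 13 * 12
= 156

156


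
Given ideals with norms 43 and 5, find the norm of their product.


N(IJ) = N(I) * N(J)
= 43 * 5
= 215

215


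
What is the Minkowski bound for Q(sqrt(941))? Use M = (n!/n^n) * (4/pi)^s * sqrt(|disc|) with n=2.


d = 941, d mod 4 = 1, so disc(K) = d = 941; |disc(K)| = 941
Real quadratic field, so n = 2, s = r2 = 0, r1 = 2
M = (n!/n^n) * (4/pi)^s * sqrt(|disc(K)|) = (2!/2^2) * (4/pi)^0 * sqrt(941)
= 0.5 * 1.000000 * 30.675723
= 15.3379

15.3379


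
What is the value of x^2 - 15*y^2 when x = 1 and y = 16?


x^2 - d*y^2
= 1^2 - 15*16^2
= 1 - 3840
= -3839

-3839


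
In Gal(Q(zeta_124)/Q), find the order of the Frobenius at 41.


The Frobenius at p in Gal(Q(zeta_n)/Q) = (Z/nZ)* is the class of p, so its order is ord_124(41), the smallest k >= 1 with 41^k = 1 mod 124.
n = 124 = 2^2 * 31, phi(124) = 60; the order divides phi(n).
Divisors of 60: 1, 2, 3, 4, 5, 6, 10, 12, 15, 20, 30, 60
Repeated squaring mod 124: 41^1 = 41, 41^2 = 69, 41^4 = 49, 41^8 = 45, 41^16 = 41, 41^32 = 69
Test divisors in increasing order:
  k=1: 41^1 = 41 mod 124
  k=2: 41^2 = 69 mod 124
  k=3: 41^3 = 69 * 41 = 101 mod 124
  k=4: 41^4 = 49 mod 124
  k=5: 41^5 = 49 * 41 = 25 mod 124
  k=6: 41^6 = 49 * 69 = 33 mod 124
  k=10: 41^10 = 45 * 69 = 5 mod 124
  k=12: 41^12 = 45 * 49 = 97 mod 124
  k=15: 41^15 = 45 * 49 * 69 * 41 = 1 mod 124  <- first divisor giving 1
Order = 15

15


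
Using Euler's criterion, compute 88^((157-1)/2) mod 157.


p = 157 is prime and the exponent is (p-1)/2 = 78, so by Euler's criterion 88^78 = (88/157) = +1 or -1 mod 157.
Compute by square-and-multiply:
  78 = 64 + 8 + 4 + 2 (binary 1001110)
  Repeated squaring mod 157: 88^1 = 88, 88^2 = 51, 88^4 = 89, 88^8 = 71, 88^16 = 17, 88^32 = 132, 88^64 = 154
  88^78 = 88^64 * 88^8 * 88^4 * 88^2 = 154 * 71 * 89 * 51 mod 157
    154 * 71 = 10934 = 101 mod 157
    101 * 89 = 8989 = 40 mod 157
    40 * 51 = 2040 = 156 mod 157
  88^78 = 156 mod 157
Result 156 = p - 1 = -1 mod 157: 88 is a quadratic non-residue mod 157. As a residue in [0, p-1] the value is 156.
88^78 mod 157 = 156

156


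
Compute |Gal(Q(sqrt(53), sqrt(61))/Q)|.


The 2 square roots of distinct primes are multiplicatively independent over Q,
so [K:Q] = 2^2 and Gal(K/Q) is isomorphic to (Z/2Z)^2.
|Gal| = 2^2 = 4

4


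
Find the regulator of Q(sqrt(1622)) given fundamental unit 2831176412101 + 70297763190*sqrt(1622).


epsilon = 2831176412101 + 70297763190*sqrt(1622)
= 5.6624e+12
R = ln(5.6624e+12)
= 29.3649

29.3649


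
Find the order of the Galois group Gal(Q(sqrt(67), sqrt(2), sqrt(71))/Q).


The 3 square roots of distinct primes are multiplicatively independent over Q,
so [K:Q] = 2^3 and Gal(K/Q) is isomorphic to (Z/2Z)^3.
|Gal| = 2^3 = 8

8


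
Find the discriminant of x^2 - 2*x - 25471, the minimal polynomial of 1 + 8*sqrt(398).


The element 1 + 8*sqrt(398) has minimal polynomial:
x^2 - 2*x - 25471
Discriminant = (-2)^2 - 4*(-25471)
= 4 + 101884
= 101888

101888


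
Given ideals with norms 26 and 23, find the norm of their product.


N(IJ) = N(I) * N(J)
= 26 * 23
= 598

598


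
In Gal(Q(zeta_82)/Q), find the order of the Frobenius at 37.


The Frobenius at p in Gal(Q(zeta_n)/Q) = (Z/nZ)* is the class of p, so its order is ord_82(37), the smallest k >= 1 with 37^k = 1 mod 82.
n = 82 = 2 * 41, phi(82) = 40; the order divides phi(n).
Divisors of 40: 1, 2, 4, 5, 8, 10, 20, 40
Repeated squaring mod 82: 37^1 = 37, 37^2 = 57, 37^4 = 51, 37^8 = 59, 37^16 = 37, 37^32 = 57
Test divisors in increasing order:
  k=1: 37^1 = 37 mod 82
  k=2: 37^2 = 57 mod 82
  k=4: 37^4 = 51 mod 82
  k=5: 37^5 = 51 * 37 = 1 mod 82  <- first divisor giving 1
Order = 5

5


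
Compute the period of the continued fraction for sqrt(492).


Run the CF algorithm for sqrt(492).
a_0 = floor(sqrt(492)) = 22; set m_0=0, q_0=1.
Recurrence: m' = q*a - m,  q' = (d - m'^2)/q,  a' = floor((a_0 + m')/q').
  step 1: m=22, q=8, a=5
  step 2: m=18, q=21, a=1
  step 3: m=3, q=23, a=1
  step 4: m=20, q=4, a=10
  step 5: m=20, q=23, a=1
  step 6: m=3, q=21, a=1
  step 7: m=18, q=8, a=5
  step 8: m=22, q=1, a=44
a_8 = 2*a_0 = 44, so the period closes here.
sqrt(492) = [22; 5, 1, 1, 10, 1, 1, 5, 44]
Period length = 8

8


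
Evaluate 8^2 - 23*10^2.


x^2 - d*y^2
= 8^2 - 23*10^2
= 64 - 2300
= -2236

-2236


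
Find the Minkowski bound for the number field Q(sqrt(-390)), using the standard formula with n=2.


d = -390, d mod 4 = 2, so disc(K) = 4d = -1560; |disc(K)| = 1560
Imaginary quadratic field, so n = 2, s = r2 = 1, r1 = 0
M = (n!/n^n) * (4/pi)^s * sqrt(|disc(K)|) = (2!/2^2) * (4/pi)^1 * sqrt(1560)
= 0.5 * 1.273240 * 39.496835
= 25.1445

25.1445


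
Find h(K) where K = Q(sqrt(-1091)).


K = Q(sqrt(-1091)). d mod 4 = 1, so D = disc(K) = d = -1091
h(K) equals the number of primitive reduced positive-definite forms (a, b, c) = a*x^2 + b*x*y + c*y^2 with b^2 - 4ac = D,
where reduced means |b| <= a <= c, with b >= 0 whenever |b| = a or a = c, and primitive means gcd(a, b, c) = 1.
Reduced forces 3a^2 <= |D| = 1091, so 1 <= a <= 19; b must have the parity of D, and c = (b^2 - D)/(4a) must be an integer >= a.
Enumerate a = 1..19, b in [-a, a]:
  a=1: (1, 1, 273)  [1]
  a=2: none
  a=3: (3, -1, 91), (3, 1, 91)  [2]
  a=4: none
  a=5: (5, -3, 55), (5, 3, 55)  [2]
  a=6: none
  a=7: (7, -1, 39), (7, 1, 39)  [2]
  a=8: none
  a=9: (9, -5, 31), (9, 5, 31)  [2]
  a=10: none
  a=11: (11, -3, 25), (11, 3, 25)  [2]
  a=12: none
  a=13: (13, -1, 21), (13, 1, 21)  [2]
  a=14: none
  a=15: (15, -13, 21), (15, -7, 19), (15, 7, 19), (15, 13, 21)  [4]
  a=16..19: none
Total reduced forms: 1 + 2 + 2 + 2 + 2 + 2 + 2 + 4 = 17
h = 17

17


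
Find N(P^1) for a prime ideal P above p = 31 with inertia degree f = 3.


N(P^a) = p^(a*f)
= 31^(1*3)
= 31^3
= 29791

29791


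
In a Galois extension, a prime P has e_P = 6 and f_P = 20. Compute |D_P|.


|D_P| = e * f
= 6 * 20
= 120

120


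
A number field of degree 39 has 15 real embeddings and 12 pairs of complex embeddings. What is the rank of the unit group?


By Dirichlet's unit theorem:
rank = r1 + r2 - 1
= 15 + 12 - 1
= 26

26


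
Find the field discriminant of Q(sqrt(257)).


For K = Q(sqrt(d)) with d squarefree: disc(K) = d if d = 1 mod 4, and disc(K) = 4d if d = 2 or 3 mod 4.
Here d = 257, and d mod 4 = 1.
d = 1 mod 4 (O_K = Z[(1+sqrt(d))/2]), so disc(K) = d = 257

257


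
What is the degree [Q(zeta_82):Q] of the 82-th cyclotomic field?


The degree equals Euler's totient phi(82).
82 = 2 * 41
phi(82) = 40

40


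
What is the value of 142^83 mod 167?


p = 167 is prime and the exponent is (p-1)/2 = 83, so by Euler's criterion 142^83 = (142/167) = +1 or -1 mod 167.
Compute by square-and-multiply:
  83 = 64 + 16 + 2 + 1 (binary 1010011)
  Repeated squaring mod 167: 142^1 = 142, 142^2 = 124, 142^4 = 12, 142^8 = 144, 142^16 = 28, 142^32 = 116, 142^64 = 96
  142^83 = 142^64 * 142^16 * 142^2 * 142^1 = 96 * 28 * 124 * 142 mod 167
    96 * 28 = 2688 = 16 mod 167
    16 * 124 = 1984 = 147 mod 167
    147 * 142 = 20874 = 166 mod 167
  142^83 = 166 mod 167
Result 166 = p - 1 = -1 mod 167: 142 is a quadratic non-residue mod 167. As a residue in [0, p-1] the value is 166.
142^83 mod 167 = 166

166


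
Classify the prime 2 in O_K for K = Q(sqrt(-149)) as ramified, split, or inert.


K = Q(sqrt(-149)). Since d mod 4 = 3, disc(K) = -596.
Check p | disc: -596 mod 2 = 0.
p divides disc, so p ramifies: (p) = P^2 with e=2, f=1, g=1.
Therefore p is ramified.

ramified


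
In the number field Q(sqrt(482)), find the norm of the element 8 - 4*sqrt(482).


N(a + b*sqrt(d)) = a^2 - d*b^2
= (8)^2 - (482)*(-4)^2
= 64 - 7712
= -7648

-7648


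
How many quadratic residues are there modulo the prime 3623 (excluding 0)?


For prime p, the number of non-zero quadratic residues is (p-1)/2.
= (3623-1)/2
= 1811

1811


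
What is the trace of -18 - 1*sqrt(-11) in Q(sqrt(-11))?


Tr(a + b*sqrt(d)) = (a + b*sqrt(d)) + (a - b*sqrt(d)) = 2a
= 2 * (-18)
= -36

-36


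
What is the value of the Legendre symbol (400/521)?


p = 521 is prime, so compute (400/521) with the reciprocity algorithm (Jacobi-symbol steps: pull out 2s via (2/n), flip via reciprocity, reduce):
  pull out 2: (2/521) = +1  (since 521 mod 8 = 1)
  pull out 2: (2/521) = +1  (since 521 mod 8 = 1)
  pull out 2: (2/521) = +1  (since 521 mod 8 = 1)
  pull out 2: (2/521) = +1  (since 521 mod 8 = 1)
  reciprocity: (25/521) -> +(521/25)
  reduce: (21/25)
  reciprocity: (21/25) -> +(25/21)
  reduce: (4/21)
  pull out 2: (2/21) = -1  (since 21 mod 8 = 5)
  pull out 2: (2/21) = -1  (since 21 mod 8 = 5)
  (1/21) = 1
Product of signs = 1
(400/521) = 1

1


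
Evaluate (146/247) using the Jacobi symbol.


Compute (146/247) via quadratic reciprocity:
  pull out 2: (2/247) = +1  (since 247 mod 8 = 7)
  reciprocity: (73/247) -> +(247/73)
  reduce: (28/73)
  pull out 2: (2/73) = +1  (since 73 mod 8 = 1)
  pull out 2: (2/73) = +1  (since 73 mod 8 = 1)
  reciprocity: (7/73) -> +(73/7)
  reduce: (3/7)
  reciprocity: (3/7) -> -(7/3)
  reduce: (1/3)
  (1/3) = 1
Product of signs = -1

-1


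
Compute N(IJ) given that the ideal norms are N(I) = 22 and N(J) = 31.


N(IJ) = N(I) * N(J)
= 22 * 31
= 682

682


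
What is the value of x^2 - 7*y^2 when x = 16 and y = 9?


x^2 - d*y^2
= 16^2 - 7*9^2
= 256 - 567
= -311

-311


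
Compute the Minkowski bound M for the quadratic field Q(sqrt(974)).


d = 974, d mod 4 = 2, so disc(K) = 4d = 3896; |disc(K)| = 3896
Real quadratic field, so n = 2, s = r2 = 0, r1 = 2
M = (n!/n^n) * (4/pi)^s * sqrt(|disc(K)|) = (2!/2^2) * (4/pi)^0 * sqrt(3896)
= 0.5 * 1.000000 * 62.417946
= 31.2090

31.2090


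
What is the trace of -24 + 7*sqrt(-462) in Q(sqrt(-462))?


Tr(a + b*sqrt(d)) = (a + b*sqrt(d)) + (a - b*sqrt(d)) = 2a
= 2 * (-24)
= -48

-48


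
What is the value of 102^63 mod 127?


p = 127 is prime and the exponent is (p-1)/2 = 63, so by Euler's criterion 102^63 = (102/127) = +1 or -1 mod 127.
Compute by square-and-multiply:
  63 = 32 + 16 + 8 + 4 + 2 + 1 (binary 111111)
  Repeated squaring mod 127: 102^1 = 102, 102^2 = 117, 102^4 = 100, 102^8 = 94, 102^16 = 73, 102^32 = 122
  102^63 = 102^32 * 102^16 * 102^8 * 102^4 * 102^2 * 102^1 = 122 * 73 * 94 * 100 * 117 * 102 mod 127
    122 * 73 = 8906 = 16 mod 127
    16 * 94 = 1504 = 107 mod 127
    107 * 100 = 10700 = 32 mod 127
    32 * 117 = 3744 = 61 mod 127
    61 * 102 = 6222 = 126 mod 127
  102^63 = 126 mod 127
Result 126 = p - 1 = -1 mod 127: 102 is a quadratic non-residue mod 127. As a residue in [0, p-1] the value is 126.
102^63 mod 127 = 126

126


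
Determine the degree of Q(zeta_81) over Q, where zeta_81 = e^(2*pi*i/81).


The degree equals Euler's totient phi(81).
81 = 3^4
phi(81) = 54

54


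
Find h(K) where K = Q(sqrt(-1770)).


K = Q(sqrt(-1770)). d mod 4 = 2, so D = disc(K) = 4d = -7080
h(K) equals the number of primitive reduced positive-definite forms (a, b, c) = a*x^2 + b*x*y + c*y^2 with b^2 - 4ac = D,
where reduced means |b| <= a <= c, with b >= 0 whenever |b| = a or a = c, and primitive means gcd(a, b, c) = 1.
Reduced forces 3a^2 <= |D| = 7080, so 1 <= a <= 48; b must have the parity of D, and c = (b^2 - D)/(4a) must be an integer >= a.
Enumerate a = 1..48, b in [-a, a]:
  a=1: (1, 0, 1770)  [1]
  a=2: (2, 0, 885)  [1]
  a=3: (3, 0, 590)  [1]
  a=4: none
  a=5: (5, 0, 354)  [1]
  a=6: (6, 0, 295)  [1]
  a=7: (7, -2, 253), (7, 2, 253)  [2]
  a=8..9: none
  a=10: (10, 0, 177)  [1]
  a=11: (11, -2, 161), (11, 2, 161)  [2]
  a=12..13: none
  a=14: (14, -12, 129), (14, 12, 129)  [2]
  a=15: (15, 0, 118)  [1]
  a=16: none
  a=17: (17, -14, 107), (17, 14, 107)  [2]
  a=18: none
  a=19: (19, -8, 94), (19, 8, 94)  [2]
  a=20: none
  a=21: (21, -12, 86), (21, 12, 86)  [2]
  a=22: (22, -20, 85), (22, 20, 85)  [2]
  a=23: (23, -2, 77), (23, 2, 77)  [2]
  a=24..28: none
  a=29: (29, -24, 66), (29, 24, 66)  [2]
  a=30: (30, 0, 59)  [1]
  a=31: (31, -22, 61), (31, 22, 61)  [2]
  a=32: none
  a=33: (33, -24, 58), (33, 24, 58)  [2]
  a=34: (34, -20, 55), (34, 20, 55)  [2]
  a=35: (35, -30, 57), (35, 30, 57)  [2]
  a=36..37: none
  a=38: (38, -8, 47), (38, 8, 47)  [2]
  a=39..41: none
  a=42: (42, -12, 43), (42, 12, 43)  [2]
  a=43..45: none
  a=46: (46, -44, 49), (46, 44, 49)  [2]
  a=47..48: none
Total reduced forms: 1 + 1 + 1 + 1 + 1 + 2 + 1 + 2 + 2 + 1 + 2 + 2 + 2 + 2 + 2 + 2 + 1 + 2 + 2 + 2 + 2 + 2 + 2 + 2 = 40
h = 40

40


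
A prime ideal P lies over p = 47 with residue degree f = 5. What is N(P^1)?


N(P^a) = p^(a*f)
= 47^(1*5)
= 47^5
= 229345007

229345007


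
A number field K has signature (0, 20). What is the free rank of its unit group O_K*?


By Dirichlet's unit theorem:
rank = r1 + r2 - 1
= 0 + 20 - 1
= 19

19


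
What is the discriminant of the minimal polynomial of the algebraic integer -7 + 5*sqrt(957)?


The element -7 + 5*sqrt(957) has minimal polynomial:
x^2 + 14*x - 23876
Discriminant = (14)^2 - 4*(-23876)
= 196 + 95504
= 95700

95700


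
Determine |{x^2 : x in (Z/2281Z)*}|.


For prime p, the number of non-zero quadratic residues is (p-1)/2.
= (2281-1)/2
= 1140

1140


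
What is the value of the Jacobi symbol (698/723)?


Compute (698/723) via quadratic reciprocity:
  pull out 2: (2/723) = -1  (since 723 mod 8 = 3)
  reciprocity: (349/723) -> +(723/349)
  reduce: (25/349)
  reciprocity: (25/349) -> +(349/25)
  reduce: (24/25)
  pull out 2: (2/25) = +1  (since 25 mod 8 = 1)
  pull out 2: (2/25) = +1  (since 25 mod 8 = 1)
  pull out 2: (2/25) = +1  (since 25 mod 8 = 1)
  reciprocity: (3/25) -> +(25/3)
  reduce: (1/3)
  (1/3) = 1
Product of signs = -1

-1


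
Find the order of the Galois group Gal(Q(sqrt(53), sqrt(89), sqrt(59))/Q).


The 3 square roots of distinct primes are multiplicatively independent over Q,
so [K:Q] = 2^3 and Gal(K/Q) is isomorphic to (Z/2Z)^3.
|Gal| = 2^3 = 8

8


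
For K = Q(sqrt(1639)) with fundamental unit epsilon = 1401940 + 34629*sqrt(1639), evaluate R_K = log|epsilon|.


epsilon = 1401940 + 34629*sqrt(1639)
= 2.8039e+06
R = ln(2.8039e+06)
= 14.8465

14.8465


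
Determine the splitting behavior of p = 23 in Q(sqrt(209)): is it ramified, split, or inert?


K = Q(sqrt(209)). Since d mod 4 = 1, disc(K) = 209.
Check p | disc: 209 mod 23 = 2.
p does not divide disc. Compute Legendre symbol (d/p):
2^((23-1)/2) mod 23 = 1
(d/p) = 1, so p splits: (p) = P*P' with e=1, f=1, g=2.
Therefore p is split.

split


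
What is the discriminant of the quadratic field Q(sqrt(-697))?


For K = Q(sqrt(d)) with d squarefree: disc(K) = d if d = 1 mod 4, and disc(K) = 4d if d = 2 or 3 mod 4.
Here d = -697, and d mod 4 = 3.
d = 3 mod 4, not 1 (O_K = Z[sqrt(d)]), so disc(K) = 4d = 4 * (-697) = -2788

-2788


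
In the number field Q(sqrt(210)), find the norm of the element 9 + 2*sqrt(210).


N(a + b*sqrt(d)) = a^2 - d*b^2
= (9)^2 - (210)*(2)^2
= 81 - 840
= -759

-759


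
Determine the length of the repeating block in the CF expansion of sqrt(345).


Run the CF algorithm for sqrt(345).
a_0 = floor(sqrt(345)) = 18; set m_0=0, q_0=1.
Recurrence: m' = q*a - m,  q' = (d - m'^2)/q,  a' = floor((a_0 + m')/q').
  step 1: m=18, q=21, a=1
  step 2: m=3, q=16, a=1
  step 3: m=13, q=11, a=2
  step 4: m=9, q=24, a=1
  step 5: m=15, q=5, a=6
  step 6: m=15, q=24, a=1
  step 7: m=9, q=11, a=2
  step 8: m=13, q=16, a=1
  step 9: m=3, q=21, a=1
  step 10: m=18, q=1, a=36
a_10 = 2*a_0 = 36, so the period closes here.
sqrt(345) = [18; 1, 1, 2, 1, 6, 1, 2, 1, 1, 36]
Period length = 10

10


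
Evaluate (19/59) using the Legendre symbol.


p = 59 is prime, so compute (19/59) with the reciprocity algorithm (Jacobi-symbol steps: pull out 2s via (2/n), flip via reciprocity, reduce):
  reciprocity: (19/59) -> -(59/19)
  reduce: (2/19)
  pull out 2: (2/19) = -1  (since 19 mod 8 = 3)
  (1/19) = 1
Product of signs = 1
(19/59) = 1

1


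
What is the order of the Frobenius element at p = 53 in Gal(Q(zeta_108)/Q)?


The Frobenius at p in Gal(Q(zeta_n)/Q) = (Z/nZ)* is the class of p, so its order is ord_108(53), the smallest k >= 1 with 53^k = 1 mod 108.
n = 108 = 2^2 * 3^3, phi(108) = 36; the order divides phi(n).
Divisors of 36: 1, 2, 3, 4, 6, 9, 12, 18, 36
Repeated squaring mod 108: 53^1 = 53, 53^2 = 1, 53^4 = 1, 53^8 = 1, 53^16 = 1, 53^32 = 1
Test divisors in increasing order:
  k=1: 53^1 = 53 mod 108
  k=2: 53^2 = 1 mod 108  <- first divisor giving 1
Order = 2

2


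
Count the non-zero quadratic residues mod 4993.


For prime p, the number of non-zero quadratic residues is (p-1)/2.
= (4993-1)/2
= 2496

2496


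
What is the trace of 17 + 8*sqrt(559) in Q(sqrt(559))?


Tr(a + b*sqrt(d)) = (a + b*sqrt(d)) + (a - b*sqrt(d)) = 2a
= 2 * (17)
= 34

34


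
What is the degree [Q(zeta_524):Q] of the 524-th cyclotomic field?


The degree equals Euler's totient phi(524).
524 = 2^2 * 131
phi(524) = 260

260


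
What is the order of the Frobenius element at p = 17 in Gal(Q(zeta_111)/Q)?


The Frobenius at p in Gal(Q(zeta_n)/Q) = (Z/nZ)* is the class of p, so its order is ord_111(17), the smallest k >= 1 with 17^k = 1 mod 111.
n = 111 = 3 * 37, phi(111) = 72; the order divides phi(n).
Divisors of 72: 1, 2, 3, 4, 6, 8, 9, 12, 18, 24, 36, 72
Repeated squaring mod 111: 17^1 = 17, 17^2 = 67, 17^4 = 49, 17^8 = 70, 17^16 = 16, 17^32 = 34, 17^64 = 46
Test divisors in increasing order:
  k=1: 17^1 = 17 mod 111
  k=2: 17^2 = 67 mod 111
  k=3: 17^3 = 67 * 17 = 29 mod 111
  k=4: 17^4 = 49 mod 111
  k=6: 17^6 = 49 * 67 = 64 mod 111
  k=8: 17^8 = 70 mod 111
  k=9: 17^9 = 70 * 17 = 80 mod 111
  k=12: 17^12 = 70 * 49 = 100 mod 111
  k=18: 17^18 = 16 * 67 = 73 mod 111
  k=24: 17^24 = 16 * 70 = 10 mod 111
  k=36: 17^36 = 34 * 49 = 1 mod 111  <- first divisor giving 1
Order = 36

36


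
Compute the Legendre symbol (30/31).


p = 31 is prime, so compute (30/31) with the reciprocity algorithm (Jacobi-symbol steps: pull out 2s via (2/n), flip via reciprocity, reduce):
  pull out 2: (2/31) = +1  (since 31 mod 8 = 7)
  reciprocity: (15/31) -> -(31/15)
  reduce: (1/15)
  (1/15) = 1
Product of signs = -1
(30/31) = -1

-1


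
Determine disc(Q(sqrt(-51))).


For K = Q(sqrt(d)) with d squarefree: disc(K) = d if d = 1 mod 4, and disc(K) = 4d if d = 2 or 3 mod 4.
Here d = -51, and d mod 4 = 1.
d = 1 mod 4 (O_K = Z[(1+sqrt(d))/2]), so disc(K) = d = -51

-51


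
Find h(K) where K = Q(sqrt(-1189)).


K = Q(sqrt(-1189)). d mod 4 = 3, so D = disc(K) = 4d = -4756
h(K) equals the number of primitive reduced positive-definite forms (a, b, c) = a*x^2 + b*x*y + c*y^2 with b^2 - 4ac = D,
where reduced means |b| <= a <= c, with b >= 0 whenever |b| = a or a = c, and primitive means gcd(a, b, c) = 1.
Reduced forces 3a^2 <= |D| = 4756, so 1 <= a <= 39; b must have the parity of D, and c = (b^2 - D)/(4a) must be an integer >= a.
Enumerate a = 1..39, b in [-a, a]:
  a=1: (1, 0, 1189)  [1]
  a=2: (2, 2, 595)  [1]
  a=3..4: none
  a=5: (5, -2, 238), (5, 2, 238)  [2]
  a=6: none
  a=7: (7, -2, 170), (7, 2, 170)  [2]
  a=8..9: none
  a=10: (10, -2, 119), (10, 2, 119)  [2]
  a=11..13: none
  a=14: (14, -2, 85), (14, 2, 85)  [2]
  a=15..16: none
  a=17: (17, -2, 70), (17, 2, 70)  [2]
  a=18..24: none
  a=25: (25, -12, 49), (25, 12, 49)  [2]
  a=26..28: none
  a=29: (29, 0, 41)  [1]
  a=30: none
  a=31: (31, -24, 43), (31, 24, 43)  [2]
  a=32..33: none
  a=34: (34, -2, 35), (34, 2, 35)  [2]
  a=35: (35, 12, 35)  [1]
  a=36..39: none
Total reduced forms: 1 + 1 + 2 + 2 + 2 + 2 + 2 + 2 + 1 + 2 + 2 + 1 = 20
h = 20

20


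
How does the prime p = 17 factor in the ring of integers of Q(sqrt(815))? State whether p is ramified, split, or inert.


K = Q(sqrt(815)). Since d mod 4 = 3, disc(K) = 3260.
Check p | disc: 3260 mod 17 = 13.
p does not divide disc. Compute Legendre symbol (d/p):
16^((17-1)/2) mod 17 = 1
(d/p) = 1, so p splits: (p) = P*P' with e=1, f=1, g=2.
Therefore p is split.

split


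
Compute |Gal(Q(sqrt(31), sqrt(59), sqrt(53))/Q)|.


The 3 square roots of distinct primes are multiplicatively independent over Q,
so [K:Q] = 2^3 and Gal(K/Q) is isomorphic to (Z/2Z)^3.
|Gal| = 2^3 = 8

8


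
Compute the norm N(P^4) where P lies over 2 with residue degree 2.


N(P^a) = p^(a*f)
= 2^(4*2)
= 2^8
= 256

256


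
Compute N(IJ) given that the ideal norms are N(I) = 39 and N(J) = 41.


N(IJ) = N(I) * N(J)
= 39 * 41
= 1599

1599


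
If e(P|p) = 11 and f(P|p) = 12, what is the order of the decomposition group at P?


|D_P| = e * f
= 11 * 12
= 132

132


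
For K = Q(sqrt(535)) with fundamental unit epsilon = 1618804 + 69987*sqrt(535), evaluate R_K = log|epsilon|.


epsilon = 1618804 + 69987*sqrt(535)
= 3.2376e+06
R = ln(3.2376e+06)
= 14.9903

14.9903


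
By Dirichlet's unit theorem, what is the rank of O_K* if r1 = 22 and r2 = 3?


By Dirichlet's unit theorem:
rank = r1 + r2 - 1
= 22 + 3 - 1
= 24

24


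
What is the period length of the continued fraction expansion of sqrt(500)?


Run the CF algorithm for sqrt(500).
a_0 = floor(sqrt(500)) = 22; set m_0=0, q_0=1.
Recurrence: m' = q*a - m,  q' = (d - m'^2)/q,  a' = floor((a_0 + m')/q').
  step 1: m=22, q=16, a=2
  step 2: m=10, q=25, a=1
  step 3: m=15, q=11, a=3
  step 4: m=18, q=16, a=2
  step 5: m=14, q=19, a=1
  step 6: m=5, q=25, a=1
  step 7: m=20, q=4, a=10
  step 8: m=20, q=25, a=1
  step 9: m=5, q=19, a=1
  step 10: m=14, q=16, a=2
  step 11: m=18, q=11, a=3
  step 12: m=15, q=25, a=1
  step 13: m=10, q=16, a=2
  step 14: m=22, q=1, a=44
a_14 = 2*a_0 = 44, so the period closes here.
sqrt(500) = [22; 2, 1, 3, 2, 1, 1, 10, 1, 1, 2, 3, 1, 2, 44]
Period length = 14

14


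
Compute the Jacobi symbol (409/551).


Compute (409/551) via quadratic reciprocity:
  reciprocity: (409/551) -> +(551/409)
  reduce: (142/409)
  pull out 2: (2/409) = +1  (since 409 mod 8 = 1)
  reciprocity: (71/409) -> +(409/71)
  reduce: (54/71)
  pull out 2: (2/71) = +1  (since 71 mod 8 = 7)
  reciprocity: (27/71) -> -(71/27)
  reduce: (17/27)
  reciprocity: (17/27) -> +(27/17)
  reduce: (10/17)
  pull out 2: (2/17) = +1  (since 17 mod 8 = 1)
  reciprocity: (5/17) -> +(17/5)
  reduce: (2/5)
  pull out 2: (2/5) = -1  (since 5 mod 8 = 5)
  (1/5) = 1
Product of signs = 1

1


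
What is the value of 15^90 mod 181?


p = 181 is prime and the exponent is (p-1)/2 = 90, so by Euler's criterion 15^90 = (15/181) = +1 or -1 mod 181.
Compute by square-and-multiply:
  90 = 64 + 16 + 8 + 2 (binary 1011010)
  Repeated squaring mod 181: 15^1 = 15, 15^2 = 44, 15^4 = 126, 15^8 = 129, 15^16 = 170, 15^32 = 121, 15^64 = 161
  15^90 = 15^64 * 15^16 * 15^8 * 15^2 = 161 * 170 * 129 * 44 mod 181
    161 * 170 = 27370 = 39 mod 181
    39 * 129 = 5031 = 144 mod 181
    144 * 44 = 6336 = 1 mod 181
  15^90 = 1 mod 181
Result 1: 15 is a quadratic residue mod 181.
15^90 mod 181 = 1

1


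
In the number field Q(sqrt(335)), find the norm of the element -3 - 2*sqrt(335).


N(a + b*sqrt(d)) = a^2 - d*b^2
= (-3)^2 - (335)*(-2)^2
= 9 - 1340
= -1331

-1331


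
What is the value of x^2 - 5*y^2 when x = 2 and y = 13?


x^2 - d*y^2
= 2^2 - 5*13^2
= 4 - 845
= -841

-841


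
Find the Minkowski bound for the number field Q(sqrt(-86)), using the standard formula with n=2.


d = -86, d mod 4 = 2, so disc(K) = 4d = -344; |disc(K)| = 344
Imaginary quadratic field, so n = 2, s = r2 = 1, r1 = 0
M = (n!/n^n) * (4/pi)^s * sqrt(|disc(K)|) = (2!/2^2) * (4/pi)^1 * sqrt(344)
= 0.5 * 1.273240 * 18.547237
= 11.8075

11.8075


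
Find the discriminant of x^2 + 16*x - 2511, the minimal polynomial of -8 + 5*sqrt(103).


The element -8 + 5*sqrt(103) has minimal polynomial:
x^2 + 16*x - 2511
Discriminant = (16)^2 - 4*(-2511)
= 256 + 10044
= 10300

10300


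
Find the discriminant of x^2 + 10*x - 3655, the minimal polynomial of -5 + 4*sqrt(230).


The element -5 + 4*sqrt(230) has minimal polynomial:
x^2 + 10*x - 3655
Discriminant = (10)^2 - 4*(-3655)
= 100 + 14620
= 14720

14720


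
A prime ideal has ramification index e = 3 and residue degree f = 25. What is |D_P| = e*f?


|D_P| = e * f
= 3 * 25
= 75

75


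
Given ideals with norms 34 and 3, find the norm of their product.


N(IJ) = N(I) * N(J)
= 34 * 3
= 102

102


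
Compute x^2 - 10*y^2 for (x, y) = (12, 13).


x^2 - d*y^2
= 12^2 - 10*13^2
= 144 - 1690
= -1546

-1546


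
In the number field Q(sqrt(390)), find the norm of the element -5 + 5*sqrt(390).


N(a + b*sqrt(d)) = a^2 - d*b^2
= (-5)^2 - (390)*(5)^2
= 25 - 9750
= -9725

-9725


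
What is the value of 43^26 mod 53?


p = 53 is prime and the exponent is (p-1)/2 = 26, so by Euler's criterion 43^26 = (43/53) = +1 or -1 mod 53.
Compute by square-and-multiply:
  26 = 16 + 8 + 2 (binary 11010)
  Repeated squaring mod 53: 43^1 = 43, 43^2 = 47, 43^4 = 36, 43^8 = 24, 43^16 = 46
  43^26 = 43^16 * 43^8 * 43^2 = 46 * 24 * 47 mod 53
    46 * 24 = 1104 = 44 mod 53
    44 * 47 = 2068 = 1 mod 53
  43^26 = 1 mod 53
Result 1: 43 is a quadratic residue mod 53.
43^26 mod 53 = 1

1


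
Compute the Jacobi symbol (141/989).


Compute (141/989) via quadratic reciprocity:
  reciprocity: (141/989) -> +(989/141)
  reduce: (2/141)
  pull out 2: (2/141) = -1  (since 141 mod 8 = 5)
  (1/141) = 1
Product of signs = -1

-1


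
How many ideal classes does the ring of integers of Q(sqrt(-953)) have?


K = Q(sqrt(-953)). d mod 4 = 3, so D = disc(K) = 4d = -3812
h(K) equals the number of primitive reduced positive-definite forms (a, b, c) = a*x^2 + b*x*y + c*y^2 with b^2 - 4ac = D,
where reduced means |b| <= a <= c, with b >= 0 whenever |b| = a or a = c, and primitive means gcd(a, b, c) = 1.
Reduced forces 3a^2 <= |D| = 3812, so 1 <= a <= 35; b must have the parity of D, and c = (b^2 - D)/(4a) must be an integer >= a.
Enumerate a = 1..35, b in [-a, a]:
  a=1: (1, 0, 953)  [1]
  a=2: (2, 2, 477)  [1]
  a=3: (3, -2, 318), (3, 2, 318)  [2]
  a=4..5: none
  a=6: (6, -2, 159), (6, 2, 159)  [2]
  a=7..8: none
  a=9: (9, -2, 106), (9, 2, 106)  [2]
  a=10: none
  a=11: (11, -4, 87), (11, 4, 87)  [2]
  a=12: none
  a=13: (13, -6, 74), (13, 6, 74)  [2]
  a=14..16: none
  a=17: (17, -8, 57), (17, 8, 57)  [2]
  a=18: (18, -2, 53), (18, 2, 53)  [2]
  a=19: (19, -8, 51), (19, 8, 51)  [2]
  a=20..21: none
  a=22: (22, -18, 47), (22, 18, 47)  [2]
  a=23: (23, -12, 43), (23, 12, 43)  [2]
  a=24..25: none
  a=26: (26, -6, 37), (26, 6, 37)  [2]
  a=27: (27, -20, 39), (27, 20, 39)  [2]
  a=28: none
  a=29: (29, -4, 33), (29, 4, 33)  [2]
  a=30: none
  a=31: (31, -30, 38), (31, 30, 38)  [2]
  a=32: none
  a=33: (33, -26, 34), (33, 26, 34)  [2]
  a=34..35: none
Total reduced forms: 1 + 1 + 2 + 2 + 2 + 2 + 2 + 2 + 2 + 2 + 2 + 2 + 2 + 2 + 2 + 2 + 2 = 32
h = 32

32


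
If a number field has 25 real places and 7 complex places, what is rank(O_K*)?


By Dirichlet's unit theorem:
rank = r1 + r2 - 1
= 25 + 7 - 1
= 31

31


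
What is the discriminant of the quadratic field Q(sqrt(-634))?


For K = Q(sqrt(d)) with d squarefree: disc(K) = d if d = 1 mod 4, and disc(K) = 4d if d = 2 or 3 mod 4.
Here d = -634, and d mod 4 = 2.
d = 2 mod 4, not 1 (O_K = Z[sqrt(d)]), so disc(K) = 4d = 4 * (-634) = -2536

-2536


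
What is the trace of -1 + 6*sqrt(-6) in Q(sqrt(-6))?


Tr(a + b*sqrt(d)) = (a + b*sqrt(d)) + (a - b*sqrt(d)) = 2a
= 2 * (-1)
= -2

-2


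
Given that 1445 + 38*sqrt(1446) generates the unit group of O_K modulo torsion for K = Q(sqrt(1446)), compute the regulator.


epsilon = 1445 + 38*sqrt(1446)
= 2889.9997
R = ln(2889.9997)
= 7.9690

7.9690


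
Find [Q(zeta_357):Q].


The degree equals Euler's totient phi(357).
357 = 3 * 7 * 17
phi(357) = 192

192


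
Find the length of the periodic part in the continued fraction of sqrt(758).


Run the CF algorithm for sqrt(758).
a_0 = floor(sqrt(758)) = 27; set m_0=0, q_0=1.
Recurrence: m' = q*a - m,  q' = (d - m'^2)/q,  a' = floor((a_0 + m')/q').
  step 1: m=27, q=29, a=1
  step 2: m=2, q=26, a=1
  step 3: m=24, q=7, a=7
  step 4: m=25, q=19, a=2
  step 5: m=13, q=31, a=1
  step 6: m=18, q=14, a=3
  step 7: m=24, q=13, a=3
  step 8: m=15, q=41, a=1
  step 9: m=26, q=2, a=26
  step 10: m=26, q=41, a=1
  step 11: m=15, q=13, a=3
  step 12: m=24, q=14, a=3
  step 13: m=18, q=31, a=1
  step 14: m=13, q=19, a=2
  step 15: m=25, q=7, a=7
  step 16: m=24, q=26, a=1
  step 17: m=2, q=29, a=1
  step 18: m=27, q=1, a=54
a_18 = 2*a_0 = 54, so the period closes here.
sqrt(758) = [27; 1, 1, 7, 2, 1, 3, 3, 1, 26, 1, 3, 3, 1, 2, 7, 1, 1, 54]
Period length = 18

18


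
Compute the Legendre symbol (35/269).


p = 269 is prime, so compute (35/269) with the reciprocity algorithm (Jacobi-symbol steps: pull out 2s via (2/n), flip via reciprocity, reduce):
  reciprocity: (35/269) -> +(269/35)
  reduce: (24/35)
  pull out 2: (2/35) = -1  (since 35 mod 8 = 3)
  pull out 2: (2/35) = -1  (since 35 mod 8 = 3)
  pull out 2: (2/35) = -1  (since 35 mod 8 = 3)
  reciprocity: (3/35) -> -(35/3)
  reduce: (2/3)
  pull out 2: (2/3) = -1  (since 3 mod 8 = 3)
  (1/3) = 1
Product of signs = -1
(35/269) = -1

-1


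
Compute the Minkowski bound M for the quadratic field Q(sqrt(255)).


d = 255, d mod 4 = 3, so disc(K) = 4d = 1020; |disc(K)| = 1020
Real quadratic field, so n = 2, s = r2 = 0, r1 = 2
M = (n!/n^n) * (4/pi)^s * sqrt(|disc(K)|) = (2!/2^2) * (4/pi)^0 * sqrt(1020)
= 0.5 * 1.000000 * 31.937439
= 15.9687

15.9687


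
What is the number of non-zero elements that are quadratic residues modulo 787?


For prime p, the number of non-zero quadratic residues is (p-1)/2.
= (787-1)/2
= 393

393


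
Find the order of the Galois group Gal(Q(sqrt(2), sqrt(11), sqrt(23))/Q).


The 3 square roots of distinct primes are multiplicatively independent over Q,
so [K:Q] = 2^3 and Gal(K/Q) is isomorphic to (Z/2Z)^3.
|Gal| = 2^3 = 8

8


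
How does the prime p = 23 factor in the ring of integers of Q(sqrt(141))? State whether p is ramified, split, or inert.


K = Q(sqrt(141)). Since d mod 4 = 1, disc(K) = 141.
Check p | disc: 141 mod 23 = 3.
p does not divide disc. Compute Legendre symbol (d/p):
3^((23-1)/2) mod 23 = 1
(d/p) = 1, so p splits: (p) = P*P' with e=1, f=1, g=2.
Therefore p is split.

split


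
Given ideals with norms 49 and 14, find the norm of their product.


N(IJ) = N(I) * N(J)
= 49 * 14
= 686

686


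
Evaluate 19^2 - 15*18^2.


x^2 - d*y^2
= 19^2 - 15*18^2
= 361 - 4860
= -4499

-4499


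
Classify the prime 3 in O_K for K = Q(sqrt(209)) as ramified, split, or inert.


K = Q(sqrt(209)). Since d mod 4 = 1, disc(K) = 209.
Check p | disc: 209 mod 3 = 2.
p does not divide disc. Compute Legendre symbol (d/p):
2^((3-1)/2) mod 3 = -1
(d/p) = -1, so p is inert: (p) stays prime with e=1, f=2, g=1.
Therefore p is inert.

inert


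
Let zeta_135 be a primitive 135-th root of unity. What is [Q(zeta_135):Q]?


The degree equals Euler's totient phi(135).
135 = 3^3 * 5
phi(135) = 72

72


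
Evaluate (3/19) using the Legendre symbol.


p = 19 is prime, so compute (3/19) with the reciprocity algorithm (Jacobi-symbol steps: pull out 2s via (2/n), flip via reciprocity, reduce):
  reciprocity: (3/19) -> -(19/3)
  reduce: (1/3)
  (1/3) = 1
Product of signs = -1
(3/19) = -1

-1


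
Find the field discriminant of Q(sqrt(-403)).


For K = Q(sqrt(d)) with d squarefree: disc(K) = d if d = 1 mod 4, and disc(K) = 4d if d = 2 or 3 mod 4.
Here d = -403, and d mod 4 = 1.
d = 1 mod 4 (O_K = Z[(1+sqrt(d))/2]), so disc(K) = d = -403

-403


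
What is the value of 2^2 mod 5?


p = 5 is prime and the exponent is (p-1)/2 = 2, so by Euler's criterion 2^2 = (2/5) = +1 or -1 mod 5.
Compute by square-and-multiply:
  2 = 2 (binary 10)
  Repeated squaring mod 5: 2^1 = 2, 2^2 = 4
  2^2 = 4 mod 5
Result 4 = p - 1 = -1 mod 5: 2 is a quadratic non-residue mod 5. As a residue in [0, p-1] the value is 4.
2^2 mod 5 = 4

4


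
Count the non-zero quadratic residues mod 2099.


For prime p, the number of non-zero quadratic residues is (p-1)/2.
= (2099-1)/2
= 1049

1049


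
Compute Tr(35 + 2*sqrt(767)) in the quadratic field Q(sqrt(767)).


Tr(a + b*sqrt(d)) = (a + b*sqrt(d)) + (a - b*sqrt(d)) = 2a
= 2 * (35)
= 70

70


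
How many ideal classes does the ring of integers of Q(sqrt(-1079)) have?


K = Q(sqrt(-1079)). d mod 4 = 1, so D = disc(K) = d = -1079
h(K) equals the number of primitive reduced positive-definite forms (a, b, c) = a*x^2 + b*x*y + c*y^2 with b^2 - 4ac = D,
where reduced means |b| <= a <= c, with b >= 0 whenever |b| = a or a = c, and primitive means gcd(a, b, c) = 1.
Reduced forces 3a^2 <= |D| = 1079, so 1 <= a <= 18; b must have the parity of D, and c = (b^2 - D)/(4a) must be an integer >= a.
Enumerate a = 1..18, b in [-a, a]:
  a=1: (1, 1, 270)  [1]
  a=2: (2, -1, 135), (2, 1, 135)  [2]
  a=3: (3, -1, 90), (3, 1, 90)  [2]
  a=4: (4, -3, 68), (4, 3, 68)  [2]
  a=5: (5, -1, 54), (5, 1, 54)  [2]
  a=6: (6, -5, 46), (6, -1, 45), (6, 1, 45), (6, 5, 46)  [4]
  a=7: none
  a=8: (8, -3, 34), (8, 3, 34)  [2]
  a=9: (9, -1, 30), (9, 1, 30)  [2]
  a=10: (10, -9, 29), (10, -1, 27), (10, 1, 27), (10, 9, 29)  [4]
  a=11: none
  a=12: (12, -11, 25), (12, -5, 23), (12, 5, 23), (12, 11, 25)  [4]
  a=13: (13, 13, 24)  [1]
  a=14: none
  a=15: (15, -11, 20), (15, -1, 18), (15, 1, 18), (15, 11, 20)  [4]
  a=16: (16, -3, 17), (16, 3, 17)  [2]
  a=17: none
  a=18: (18, -17, 19), (18, 17, 19)  [2]
Total reduced forms: 1 + 2 + 2 + 2 + 2 + 4 + 2 + 2 + 4 + 4 + 1 + 4 + 2 + 2 = 34
h = 34

34


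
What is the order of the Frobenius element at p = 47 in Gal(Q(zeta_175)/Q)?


The Frobenius at p in Gal(Q(zeta_n)/Q) = (Z/nZ)* is the class of p, so its order is ord_175(47), the smallest k >= 1 with 47^k = 1 mod 175.
n = 175 = 5^2 * 7, phi(175) = 120; the order divides phi(n).
Divisors of 120: 1, 2, 3, 4, 5, 6, 8, 10, 12, 15, 20, 24, 30, 40, 60, 120
Repeated squaring mod 175: 47^1 = 47, 47^2 = 109, 47^4 = 156, 47^8 = 11, 47^16 = 121, 47^32 = 116, 47^64 = 156
Test divisors in increasing order:
  k=1: 47^1 = 47 mod 175
  k=2: 47^2 = 109 mod 175
  k=3: 47^3 = 109 * 47 = 48 mod 175
  k=4: 47^4 = 156 mod 175
  k=5: 47^5 = 156 * 47 = 157 mod 175
  k=6: 47^6 = 156 * 109 = 29 mod 175
  k=8: 47^8 = 11 mod 175
  k=10: 47^10 = 11 * 109 = 149 mod 175
  k=12: 47^12 = 11 * 156 = 141 mod 175
  k=15: 47^15 = 11 * 156 * 109 * 47 = 118 mod 175
  k=20: 47^20 = 121 * 156 = 151 mod 175
  k=24: 47^24 = 121 * 11 = 106 mod 175
  k=30: 47^30 = 121 * 11 * 156 * 109 = 99 mod 175
  k=40: 47^40 = 116 * 11 = 51 mod 175
  k=60: 47^60 = 116 * 121 * 11 * 156 = 1 mod 175  <- first divisor giving 1
Order = 60

60


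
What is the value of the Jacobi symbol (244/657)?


Compute (244/657) via quadratic reciprocity:
  pull out 2: (2/657) = +1  (since 657 mod 8 = 1)
  pull out 2: (2/657) = +1  (since 657 mod 8 = 1)
  reciprocity: (61/657) -> +(657/61)
  reduce: (47/61)
  reciprocity: (47/61) -> +(61/47)
  reduce: (14/47)
  pull out 2: (2/47) = +1  (since 47 mod 8 = 7)
  reciprocity: (7/47) -> -(47/7)
  reduce: (5/7)
  reciprocity: (5/7) -> +(7/5)
  reduce: (2/5)
  pull out 2: (2/5) = -1  (since 5 mod 8 = 5)
  (1/5) = 1
Product of signs = 1

1


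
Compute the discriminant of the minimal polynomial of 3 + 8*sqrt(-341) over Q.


The element 3 + 8*sqrt(-341) has minimal polynomial:
x^2 - 6*x + 21833
Discriminant = (-6)^2 - 4*(21833)
= 36 - 87332
= -87296

-87296
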